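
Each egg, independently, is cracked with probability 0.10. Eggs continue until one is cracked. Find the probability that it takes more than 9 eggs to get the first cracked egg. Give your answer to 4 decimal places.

0.3874

Y = number of eggs to the first success; geometric, p = 0.10.
P(Y > 9) = P(first 9 all fail) = (1−p)^9 = 0.387420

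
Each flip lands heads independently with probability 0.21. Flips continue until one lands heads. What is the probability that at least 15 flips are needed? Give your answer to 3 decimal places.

0.037

Y = number of flips to the first success; geometric, p = 0.21.
P(Y > 14) = P(first 14 all fail) = (1−p)^14 = 0.03688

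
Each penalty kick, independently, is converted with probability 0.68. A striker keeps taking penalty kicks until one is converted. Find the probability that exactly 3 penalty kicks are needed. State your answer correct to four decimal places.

Geometric (trials to first success), p = 0.68.
P(Y = 3) = (1−p)^2 · p = 0.1024 · 0.68 = 0.069632

0.0696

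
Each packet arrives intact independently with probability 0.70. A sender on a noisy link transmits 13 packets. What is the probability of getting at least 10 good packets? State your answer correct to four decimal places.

0.4206

X ~ Binomial(13, 0.70); P(X ≥ 10) = Σ C(13,k) p^k (1−p)^(13−k) over k:
  k=10: C(13,10)·0.70^10·0.30^3 = 0.218127
  k=11: C(13,11)·0.70^11·0.30^2 = 0.138808
  k=12: C(13,12)·0.70^12·0.30^1 = 0.053981
  k=13: C(13,13)·0.70^13·0.30^0 = 0.009689
Total = 0.420606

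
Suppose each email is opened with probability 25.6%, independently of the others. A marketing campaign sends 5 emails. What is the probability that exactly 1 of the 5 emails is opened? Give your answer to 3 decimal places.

0.392

X ~ Binomial(n=5, p=0.256).
P(X=1) = C(5,1) · p^1 · (1−p)^4
= 5 · 0.256 · 0.3064 = 0.39219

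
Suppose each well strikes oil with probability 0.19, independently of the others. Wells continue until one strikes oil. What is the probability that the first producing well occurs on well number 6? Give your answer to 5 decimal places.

Geometric (trials to first success), p = 0.19.
P(Y = 6) = (1−p)^5 · p = 0.34868 · 0.19 = 0.0662489

0.06625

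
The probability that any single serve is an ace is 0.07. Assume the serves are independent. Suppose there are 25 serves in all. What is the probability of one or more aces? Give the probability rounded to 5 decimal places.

0.83704

P(at least one) = 1 − P(none) = 1 − (1 − 0.07)^25
= 1 − 0.1629573 = 0.8370427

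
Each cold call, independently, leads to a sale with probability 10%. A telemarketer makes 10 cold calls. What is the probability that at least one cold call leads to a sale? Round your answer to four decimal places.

0.6513

P(at least one) = 1 − P(none) = 1 − (1 − 0.10)^10
= 1 − 0.348678 = 0.651322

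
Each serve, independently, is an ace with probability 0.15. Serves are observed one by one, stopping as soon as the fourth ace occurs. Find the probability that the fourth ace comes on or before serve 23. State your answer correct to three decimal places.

Finishing within 23 serves ⇔ at least 4 successes in the first 23. With X ~ Binomial(23, 0.15), P(Y ≤ 23) = 1 − P(X ≤ 3).
  k=0: C(23,0)·0.15^0·0.85^23 = 0.02380
  k=1: C(23,1)·0.15^1·0.85^22 = 0.09661
  k=2: C(23,2)·0.15^2·0.85^21 = 0.18754
  k=3: C(23,3)·0.15^3·0.85^20 = 0.23167
1 − 0.53963 = 0.46037

0.460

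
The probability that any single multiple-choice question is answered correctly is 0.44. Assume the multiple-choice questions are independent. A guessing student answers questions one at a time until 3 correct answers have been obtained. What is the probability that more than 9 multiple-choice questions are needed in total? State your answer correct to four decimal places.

Needing more than 9 multiple-choice questions ⇔ fewer than 3 successes in the first 9. With X ~ Binomial(9, 0.44), P(Y > 9) = P(X ≤ 2).
  k=0: C(9,0)·0.44^0·0.56^9 = 0.005416
  k=1: C(9,1)·0.44^1·0.56^8 = 0.038300
  k=2: C(9,2)·0.44^2·0.56^7 = 0.120372
P(X ≤ 2) = 0.164088

0.1641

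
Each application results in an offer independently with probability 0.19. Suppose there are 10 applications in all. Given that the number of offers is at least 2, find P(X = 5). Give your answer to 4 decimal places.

X ~ Binomial(10, 0.19). Want P(X=5 | X≥2) = P(X=5) / P(X≥2).
P(X=5) = C(10,5)·0.19^5·0.81^5 = 0.021757
P(X≥2) = 1 − 0.121577 − 0.285180 = 0.593244
Ratio = 0.021757 / 0.593244 = 0.036674

0.0367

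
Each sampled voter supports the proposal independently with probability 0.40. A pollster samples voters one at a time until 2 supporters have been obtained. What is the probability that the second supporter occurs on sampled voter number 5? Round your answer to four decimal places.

0.1382

Y = trial on which the second success occurs; negative binomial, r=2, p=0.40.
P(Y=5) = C(4,1) · p^2 · (1−p)^3
= 4 · 0.16 · 0.216 = 0.138240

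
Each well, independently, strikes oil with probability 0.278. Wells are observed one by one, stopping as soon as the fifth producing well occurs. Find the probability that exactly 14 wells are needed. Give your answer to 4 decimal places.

0.0633

Y = trial on which the fifth success occurs; negative binomial, r=5, p=0.278.
P(Y=14) = C(13,4) · p^5 · (1−p)^9
= 715 · 0.0016604 · 0.053313 = 0.063294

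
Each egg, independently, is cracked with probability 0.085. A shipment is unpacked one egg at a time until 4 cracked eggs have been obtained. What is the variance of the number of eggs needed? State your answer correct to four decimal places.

506.5744

Y = total eggs until the fourth success; negative binomial with r=4, p=0.085.
Var(Y) = r(1−p)/p² = 4·0.915 / 0.085² = 506.574394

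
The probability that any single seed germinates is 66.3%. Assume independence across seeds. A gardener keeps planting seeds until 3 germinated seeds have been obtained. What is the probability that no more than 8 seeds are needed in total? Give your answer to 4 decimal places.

Finishing within 8 seeds ⇔ at least 3 successes in the first 8. With X ~ Binomial(8, 0.663), P(Y ≤ 8) = 1 − P(X ≤ 2).
  k=0: C(8,0)·0.663^0·0.337^8 = 0.000166
  k=1: C(8,1)·0.663^1·0.337^7 = 0.002618
  k=2: C(8,2)·0.663^2·0.337^6 = 0.018029
1 − 0.020813 = 0.979187

0.9792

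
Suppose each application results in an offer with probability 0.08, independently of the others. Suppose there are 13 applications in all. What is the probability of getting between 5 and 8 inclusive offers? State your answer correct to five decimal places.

0.00244

X ~ Binomial(13, 0.08); P(5 ≤ X ≤ 8) = Σ C(13,k) p^k (1−p)^(13−k) over k:
  k=5: C(13,5)·0.08^5·0.92^8 = 0.0021644
  k=6: C(13,6)·0.08^6·0.92^7 = 0.0002509
  k=7: C(13,7)·0.08^7·0.92^6 = 0.0000218
  k=8: C(13,8)·0.08^8·0.92^5 = 0.0000014
Total = 0.0024386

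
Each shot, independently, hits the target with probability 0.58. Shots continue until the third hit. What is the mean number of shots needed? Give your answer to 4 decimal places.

5.1724

Y = total shots until the third success; negative binomial with r=3, p=0.58.
E[Y] = r / p = 3 / 0.58 = 5.172414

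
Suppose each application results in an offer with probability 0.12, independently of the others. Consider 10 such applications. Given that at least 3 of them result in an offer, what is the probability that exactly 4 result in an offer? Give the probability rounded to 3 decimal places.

0.186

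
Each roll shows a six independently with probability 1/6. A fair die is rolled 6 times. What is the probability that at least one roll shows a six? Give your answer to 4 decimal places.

P(at least one) = 1 − P(none) = 1 − (1 − 0.166667)^6
= 1 − 0.334898 = 0.665102

0.6651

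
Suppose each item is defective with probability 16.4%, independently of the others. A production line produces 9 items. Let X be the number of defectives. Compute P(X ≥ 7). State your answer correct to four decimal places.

0.0001

X ~ Binomial(9, 0.164); P(X ≥ 7) = Σ C(9,k) p^k (1−p)^(9−k) over k:
  k=7: C(9,7)·0.164^7·0.836^2 = 0.000080
  k=8: C(9,8)·0.164^8·0.836^1 = 0.000004
  k=9: C(9,9)·0.164^9·0.836^0 = 0.000000
Total = 0.000084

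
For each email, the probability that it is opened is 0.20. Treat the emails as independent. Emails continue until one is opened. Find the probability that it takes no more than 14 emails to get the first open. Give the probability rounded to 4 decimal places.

0.9560

Y = number of emails to the first success; geometric, p = 0.20.
P(Y ≤ 14) = 1 − (1−p)^14 = 1 − 0.043980 = 0.956020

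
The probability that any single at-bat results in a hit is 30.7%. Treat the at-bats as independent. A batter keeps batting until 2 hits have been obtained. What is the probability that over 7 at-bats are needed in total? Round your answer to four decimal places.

0.3148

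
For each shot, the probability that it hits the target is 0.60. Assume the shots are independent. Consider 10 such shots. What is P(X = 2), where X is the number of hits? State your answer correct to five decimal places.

X ~ Binomial(n=10, p=0.60).
P(X=2) = C(10,2) · p^2 · (1−p)^8
= 45 · 0.36 · 0.00065536 = 0.0106168

0.01062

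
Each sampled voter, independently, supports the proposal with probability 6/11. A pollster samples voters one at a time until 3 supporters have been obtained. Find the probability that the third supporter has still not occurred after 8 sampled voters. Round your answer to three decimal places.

0.093

Needing more than 8 sampled voters ⇔ fewer than 3 successes in the first 8. With X ~ Binomial(8, 0.545455), P(Y > 8) = P(X ≤ 2).
  k=0: C(8,0)·0.545455^0·0.454545^8 = 0.00182
  k=1: C(8,1)·0.545455^1·0.454545^7 = 0.01749
  k=2: C(8,2)·0.545455^2·0.454545^6 = 0.07347
P(X ≤ 2) = 0.09279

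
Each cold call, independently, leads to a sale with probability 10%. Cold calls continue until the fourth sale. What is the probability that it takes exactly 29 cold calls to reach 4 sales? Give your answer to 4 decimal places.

0.0235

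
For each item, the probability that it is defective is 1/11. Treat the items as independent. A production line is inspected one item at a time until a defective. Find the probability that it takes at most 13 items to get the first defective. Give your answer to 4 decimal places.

Y = number of items to the first success; geometric, p = 0.090909.
P(Y ≤ 13) = 1 − (1−p)^13 = 1 − 0.289664 = 0.710336

0.7103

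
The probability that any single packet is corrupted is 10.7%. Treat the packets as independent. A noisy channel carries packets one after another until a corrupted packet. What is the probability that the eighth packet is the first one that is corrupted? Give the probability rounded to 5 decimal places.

0.04846

Geometric (trials to first success), p = 0.107.
P(Y = 8) = (1−p)^7 · p = 0.45286 · 0.107 = 0.0484556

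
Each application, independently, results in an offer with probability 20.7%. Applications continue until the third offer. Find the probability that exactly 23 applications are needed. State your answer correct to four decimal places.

0.0198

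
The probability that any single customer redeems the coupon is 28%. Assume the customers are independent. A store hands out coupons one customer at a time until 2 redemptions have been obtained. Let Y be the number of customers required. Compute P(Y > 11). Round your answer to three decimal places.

Needing more than 11 customers ⇔ fewer than 2 successes in the first 11. With X ~ Binomial(11, 0.28), P(Y > 11) = P(X ≤ 1).
  k=0: C(11,0)·0.28^0·0.72^11 = 0.02696
  k=1: C(11,1)·0.28^1·0.72^10 = 0.11531
P(X ≤ 1) = 0.14227

0.142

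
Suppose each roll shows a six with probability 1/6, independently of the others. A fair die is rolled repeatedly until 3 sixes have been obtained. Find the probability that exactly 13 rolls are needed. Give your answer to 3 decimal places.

Y = trial on which the third success occurs; negative binomial, r=3, p=0.166667.
P(Y=13) = C(12,2) · p^3 · (1−p)^10
= 66 · 0.0046296 · 0.16151 = 0.04935

0.049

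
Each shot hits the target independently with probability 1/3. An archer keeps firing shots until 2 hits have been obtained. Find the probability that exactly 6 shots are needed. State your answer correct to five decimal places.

Y = trial on which the second success occurs; negative binomial, r=2, p=0.333333.
P(Y=6) = C(5,1) · p^2 · (1−p)^4
= 5 · 0.11111 · 0.19753 = 0.1097394

0.10974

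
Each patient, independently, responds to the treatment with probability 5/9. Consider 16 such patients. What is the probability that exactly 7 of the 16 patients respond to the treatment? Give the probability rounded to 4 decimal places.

X ~ Binomial(n=16, p=0.555556).
P(X=7) = C(16,7) · p^7 · (1−p)^9
= 11440 · 0.016334 · 0.00067664 = 0.126437

0.1264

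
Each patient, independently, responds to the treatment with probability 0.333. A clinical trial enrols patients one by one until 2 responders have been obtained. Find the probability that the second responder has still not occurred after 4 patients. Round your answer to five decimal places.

0.59319

Needing more than 4 patients ⇔ fewer than 2 successes in the first 4. With X ~ Binomial(4, 0.333), P(Y > 4) = P(X ≤ 1).
  k=0: C(4,0)·0.333^0·0.667^4 = 0.1979262
  k=1: C(4,1)·0.333^1·0.667^3 = 0.3952590
P(X ≤ 1) = 0.5931852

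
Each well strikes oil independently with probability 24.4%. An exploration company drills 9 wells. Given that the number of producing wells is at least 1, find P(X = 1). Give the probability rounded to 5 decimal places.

0.25488

X ~ Binomial(9, 0.244). Want P(X=1 | X≥1) = P(X=1) / P(X≥1).
P(X=1) = C(9,1)·0.244^1·0.756^8 = 0.2343186
P(X≥1) = 1 − 0.0806670 = 0.9193330
Ratio = 0.2343186 / 0.9193330 = 0.2548789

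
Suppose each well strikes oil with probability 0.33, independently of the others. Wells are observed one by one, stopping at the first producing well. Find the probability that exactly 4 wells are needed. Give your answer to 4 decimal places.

0.0993

Geometric (trials to first success), p = 0.33.
P(Y = 4) = (1−p)^3 · p = 0.30076 · 0.33 = 0.099252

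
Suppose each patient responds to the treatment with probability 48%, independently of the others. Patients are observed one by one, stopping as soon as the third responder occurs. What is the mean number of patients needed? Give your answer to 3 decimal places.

Y = total patients until the third success; negative binomial with r=3, p=0.48.
E[Y] = r / p = 3 / 0.48 = 6.25000

6.250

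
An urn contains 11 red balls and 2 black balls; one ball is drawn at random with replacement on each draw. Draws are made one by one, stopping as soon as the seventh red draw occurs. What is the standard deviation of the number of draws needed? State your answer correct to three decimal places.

1.226

Y = total draws until the seventh success; negative binomial with r=7, p=0.846154.
SD(Y) = √[r(1−p)/p²] = √(1.50413) = 1.22643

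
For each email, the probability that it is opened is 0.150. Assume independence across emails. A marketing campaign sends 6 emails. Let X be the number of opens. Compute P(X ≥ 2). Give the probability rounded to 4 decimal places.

X ~ Binomial(6, 0.15); P(X ≥ 2) = Σ C(6,k) p^k (1−p)^(6−k) over k:
  k=2: C(6,2)·0.15^2·0.85^4 = 0.176177
  k=3: C(6,3)·0.15^3·0.85^3 = 0.041453
  k=4: C(6,4)·0.15^4·0.85^2 = 0.005486
  k=5: C(6,5)·0.15^5·0.85^1 = 0.000387
  k=6: C(6,6)·0.15^6·0.85^0 = 0.000011
Total = 0.223516

0.2235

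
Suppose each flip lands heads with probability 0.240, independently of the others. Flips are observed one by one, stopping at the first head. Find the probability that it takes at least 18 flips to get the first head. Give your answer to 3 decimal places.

Y = number of flips to the first success; geometric, p = 0.24.
P(Y > 17) = P(first 17 all fail) = (1−p)^17 = 0.00942

0.009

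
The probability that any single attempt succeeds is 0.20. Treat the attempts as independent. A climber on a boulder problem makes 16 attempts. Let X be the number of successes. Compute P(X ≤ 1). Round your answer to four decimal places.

X ~ Binomial(16, 0.20); P(X ≤ 1) = Σ C(16,k) p^k (1−p)^(16−k) over k:
  k=0: C(16,0)·0.20^0·0.80^16 = 0.028147
  k=1: C(16,1)·0.20^1·0.80^15 = 0.112590
Total = 0.140737

0.1407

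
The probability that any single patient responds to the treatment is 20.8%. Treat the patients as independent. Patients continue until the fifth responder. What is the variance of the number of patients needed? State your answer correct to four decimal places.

Y = total patients until the fifth success; negative binomial with r=5, p=0.208.
Var(Y) = r(1−p)/p² = 5·0.792 / 0.208² = 91.531065

91.5311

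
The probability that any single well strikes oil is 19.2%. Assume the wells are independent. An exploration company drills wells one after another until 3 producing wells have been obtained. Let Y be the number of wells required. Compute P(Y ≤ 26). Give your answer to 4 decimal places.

0.9001

Finishing within 26 wells ⇔ at least 3 successes in the first 26. With X ~ Binomial(26, 0.192), P(Y ≤ 26) = 1 − P(X ≤ 2).
  k=0: C(26,0)·0.192^0·0.808^26 = 0.003915
  k=1: C(26,1)·0.192^1·0.808^25 = 0.024186
  k=2: C(26,2)·0.192^2·0.808^24 = 0.071839
1 − 0.099939 = 0.900061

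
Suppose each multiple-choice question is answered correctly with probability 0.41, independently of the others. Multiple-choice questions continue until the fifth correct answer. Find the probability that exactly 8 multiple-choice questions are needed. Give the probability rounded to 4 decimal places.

Y = trial on which the fifth success occurs; negative binomial, r=5, p=0.41.
P(Y=8) = C(7,4) · p^5 · (1−p)^3
= 35 · 0.011586 · 0.20538 = 0.083281

0.0833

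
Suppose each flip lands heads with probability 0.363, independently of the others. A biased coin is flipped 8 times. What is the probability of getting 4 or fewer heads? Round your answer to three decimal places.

X ~ Binomial(8, 0.363); P(X ≤ 4) = Σ C(8,k) p^k (1−p)^(8−k) over k:
  k=0: C(8,0)·0.363^0·0.637^8 = 0.02711
  k=1: C(8,1)·0.363^1·0.637^7 = 0.12359
  k=2: C(8,2)·0.363^2·0.637^6 = 0.24649
  k=3: C(8,3)·0.363^3·0.637^5 = 0.28093
  k=4: C(8,4)·0.363^4·0.637^4 = 0.20012
Total = 0.87824

0.878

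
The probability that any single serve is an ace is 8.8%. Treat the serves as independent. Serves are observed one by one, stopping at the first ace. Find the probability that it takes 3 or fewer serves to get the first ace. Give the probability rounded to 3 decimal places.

Y = number of serves to the first success; geometric, p = 0.088.
P(Y ≤ 3) = 1 − (1−p)^3 = 1 − 0.75855 = 0.24145

0.241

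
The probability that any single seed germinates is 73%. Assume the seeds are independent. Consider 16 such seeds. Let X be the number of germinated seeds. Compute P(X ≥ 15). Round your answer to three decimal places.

X ~ Binomial(16, 0.73); P(X ≥ 15) = Σ C(16,k) p^k (1−p)^(16−k) over k:
  k=15: C(16,15)·0.73^15·0.27^1 = 0.03849
  k=16: C(16,16)·0.73^16·0.27^0 = 0.00650
Total = 0.04499

0.045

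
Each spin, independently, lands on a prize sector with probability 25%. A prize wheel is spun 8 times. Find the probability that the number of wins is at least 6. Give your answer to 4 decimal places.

X ~ Binomial(8, 0.25); P(X ≥ 6) = Σ C(8,k) p^k (1−p)^(8−k) over k:
  k=6: C(8,6)·0.25^6·0.75^2 = 0.003845
  k=7: C(8,7)·0.25^7·0.75^1 = 0.000366
  k=8: C(8,8)·0.25^8·0.75^0 = 0.000015
Total = 0.004227

0.0042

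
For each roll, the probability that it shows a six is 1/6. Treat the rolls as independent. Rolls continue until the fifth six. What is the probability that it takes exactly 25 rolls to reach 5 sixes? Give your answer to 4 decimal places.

0.0356

Y = trial on which the fifth success occurs; negative binomial, r=5, p=0.166667.
P(Y=25) = C(24,4) · p^5 · (1−p)^20
= 10626 · 0.0001286 · 0.026084 = 0.035644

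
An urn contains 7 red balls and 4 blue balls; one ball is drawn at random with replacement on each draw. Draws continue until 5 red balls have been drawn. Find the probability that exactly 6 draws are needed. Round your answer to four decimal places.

Y = trial on which the fifth success occurs; negative binomial, r=5, p=0.636364.
P(Y=6) = C(5,4) · p^5 · (1−p)^1
= 5 · 0.10436 · 0.36364 = 0.189742

0.1897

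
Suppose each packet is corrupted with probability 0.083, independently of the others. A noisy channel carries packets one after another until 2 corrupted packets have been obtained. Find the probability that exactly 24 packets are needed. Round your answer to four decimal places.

Y = trial on which the second success occurs; negative binomial, r=2, p=0.083.
P(Y=24) = C(23,1) · p^2 · (1−p)^22
= 23 · 0.006889 · 0.14864 = 0.023551

0.0236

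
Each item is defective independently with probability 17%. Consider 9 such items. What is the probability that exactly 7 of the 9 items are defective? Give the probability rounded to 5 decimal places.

X ~ Binomial(n=9, p=0.17).
P(X=7) = C(9,7) · p^7 · (1−p)^2
= 36 · 4.1034e-06 · 0.6889 = 0.0001018

0.00010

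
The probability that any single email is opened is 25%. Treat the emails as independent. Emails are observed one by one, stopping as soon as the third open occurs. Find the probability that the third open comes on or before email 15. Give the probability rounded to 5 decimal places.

0.76391

Finishing within 15 emails ⇔ at least 3 successes in the first 15. With X ~ Binomial(15, 0.25), P(Y ≤ 15) = 1 − P(X ≤ 2).
  k=0: C(15,0)·0.25^0·0.75^15 = 0.0133635
  k=1: C(15,1)·0.25^1·0.75^14 = 0.0668173
  k=2: C(15,2)·0.25^2·0.75^13 = 0.1559070
1 − 0.2360878 = 0.7639122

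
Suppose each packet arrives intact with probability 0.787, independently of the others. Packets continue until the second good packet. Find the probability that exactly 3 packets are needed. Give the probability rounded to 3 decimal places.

0.264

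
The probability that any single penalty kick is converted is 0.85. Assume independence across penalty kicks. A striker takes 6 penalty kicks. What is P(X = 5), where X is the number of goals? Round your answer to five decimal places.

X ~ Binomial(n=6, p=0.85).
P(X=5) = C(6,5) · p^5 · (1−p)^1
= 6 · 0.44371 · 0.15 = 0.3993348

0.39933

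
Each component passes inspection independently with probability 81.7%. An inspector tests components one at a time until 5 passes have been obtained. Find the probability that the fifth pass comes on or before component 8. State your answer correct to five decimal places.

0.95801

Finishing within 8 components ⇔ at least 5 successes in the first 8. With X ~ Binomial(8, 0.817), P(Y ≤ 8) = 1 − P(X ≤ 4).
  k=0: C(8,0)·0.817^0·0.183^8 = 0.0000013
  k=1: C(8,1)·0.817^1·0.183^7 = 0.0000449
  k=2: C(8,2)·0.817^2·0.183^6 = 0.0007020
  k=3: C(8,3)·0.817^3·0.183^5 = 0.0062677
  k=4: C(8,4)·0.817^4·0.183^4 = 0.0349776
1 − 0.0419935 = 0.9580065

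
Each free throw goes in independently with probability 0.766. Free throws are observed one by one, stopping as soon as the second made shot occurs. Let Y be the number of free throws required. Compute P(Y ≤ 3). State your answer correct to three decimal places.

0.861

Finishing within 3 free throws ⇔ at least 2 successes in the first 3. With X ~ Binomial(3, 0.766), P(Y ≤ 3) = 1 − P(X ≤ 1).
  k=0: C(3,0)·0.766^0·0.234^3 = 0.01281
  k=1: C(3,1)·0.766^1·0.234^2 = 0.12583
1 − 0.13864 = 0.86136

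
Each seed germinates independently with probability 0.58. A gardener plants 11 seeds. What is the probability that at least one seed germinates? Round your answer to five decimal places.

P(at least one) = 1 − P(none) = 1 − (1 − 0.58)^11
= 1 − 0.0000717 = 0.9999283

0.99993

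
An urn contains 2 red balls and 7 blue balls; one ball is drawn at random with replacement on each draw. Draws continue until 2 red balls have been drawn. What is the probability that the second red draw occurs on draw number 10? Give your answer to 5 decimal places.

Y = trial on which the second success occurs; negative binomial, r=2, p=0.222222.
P(Y=10) = C(9,1) · p^2 · (1−p)^8
= 9 · 0.049383 · 0.13392 = 0.0595198

0.05952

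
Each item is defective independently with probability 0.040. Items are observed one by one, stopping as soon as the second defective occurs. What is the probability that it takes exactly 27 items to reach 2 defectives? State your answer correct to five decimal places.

0.01499

Y = trial on which the second success occurs; negative binomial, r=2, p=0.04.
P(Y=27) = C(26,1) · p^2 · (1−p)^25
= 26 · 0.0016 · 0.3604 = 0.0149925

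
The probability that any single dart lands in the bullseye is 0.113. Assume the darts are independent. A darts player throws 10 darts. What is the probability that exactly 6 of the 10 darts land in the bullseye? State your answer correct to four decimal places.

X ~ Binomial(n=10, p=0.113).
P(X=6) = C(10,6) · p^6 · (1−p)^4
= 210 · 2.082e-06 · 0.61901 = 0.000271

0.0003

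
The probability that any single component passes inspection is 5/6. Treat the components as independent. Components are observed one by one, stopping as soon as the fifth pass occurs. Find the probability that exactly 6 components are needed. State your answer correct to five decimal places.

0.33490

Y = trial on which the fifth success occurs; negative binomial, r=5, p=0.833333.
P(Y=6) = C(5,4) · p^5 · (1−p)^1
= 5 · 0.40188 · 0.16667 = 0.3348980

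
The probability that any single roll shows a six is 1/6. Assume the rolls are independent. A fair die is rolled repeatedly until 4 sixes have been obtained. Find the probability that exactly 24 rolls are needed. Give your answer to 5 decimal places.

0.03564

Y = trial on which the fourth success occurs; negative binomial, r=4, p=0.166667.
P(Y=24) = C(23,3) · p^4 · (1−p)^20
= 1771 · 0.0007716 · 0.026084 = 0.0356442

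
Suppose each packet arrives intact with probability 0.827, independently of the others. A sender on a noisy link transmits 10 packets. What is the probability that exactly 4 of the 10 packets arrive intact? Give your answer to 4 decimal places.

X ~ Binomial(n=10, p=0.827).
P(X=4) = C(10,4) · p^4 · (1−p)^6
= 210 · 0.46776 · 2.6809e-05 = 0.002633

0.0026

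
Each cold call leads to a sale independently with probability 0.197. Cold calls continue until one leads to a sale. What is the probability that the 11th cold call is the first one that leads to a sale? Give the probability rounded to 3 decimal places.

Geometric (trials to first success), p = 0.197.
P(Y = 11) = (1−p)^10 · p = 0.11147 · 0.197 = 0.02196

0.022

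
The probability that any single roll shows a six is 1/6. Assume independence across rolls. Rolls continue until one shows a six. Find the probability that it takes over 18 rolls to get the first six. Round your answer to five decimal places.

0.03756

Y = number of rolls to the first success; geometric, p = 0.166667.
P(Y > 18) = P(first 18 all fail) = (1−p)^18 = 0.0375610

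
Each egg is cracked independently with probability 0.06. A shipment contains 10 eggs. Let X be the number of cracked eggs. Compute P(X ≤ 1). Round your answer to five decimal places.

0.88241

X ~ Binomial(10, 0.06); P(X ≤ 1) = Σ C(10,k) p^k (1−p)^(10−k) over k:
  k=0: C(10,0)·0.06^0·0.94^10 = 0.5386151
  k=1: C(10,1)·0.06^1·0.94^9 = 0.3437969
Total = 0.8824120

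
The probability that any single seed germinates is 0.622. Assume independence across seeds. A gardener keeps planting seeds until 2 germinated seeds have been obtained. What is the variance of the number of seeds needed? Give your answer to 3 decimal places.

1.954

Y = total seeds until the second success; negative binomial with r=2, p=0.622.
Var(Y) = r(1−p)/p² = 2·0.378 / 0.622² = 1.95407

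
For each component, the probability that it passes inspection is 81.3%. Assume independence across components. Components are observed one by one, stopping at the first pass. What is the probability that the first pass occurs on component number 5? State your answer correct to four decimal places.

0.0010

Geometric (trials to first success), p = 0.813.
P(Y = 5) = (1−p)^4 · p = 0.0012228 · 0.813 = 0.000994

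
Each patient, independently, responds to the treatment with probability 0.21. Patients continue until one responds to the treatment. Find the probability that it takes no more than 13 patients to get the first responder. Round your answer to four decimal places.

0.9533

Y = number of patients to the first success; geometric, p = 0.21.
P(Y ≤ 13) = 1 − (1−p)^13 = 1 − 0.046682 = 0.953318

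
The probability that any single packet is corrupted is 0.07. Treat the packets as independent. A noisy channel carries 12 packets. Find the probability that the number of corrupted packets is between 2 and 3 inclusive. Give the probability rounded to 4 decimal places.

0.1958

X ~ Binomial(12, 0.07); P(2 ≤ X ≤ 3) = Σ C(12,k) p^k (1−p)^(12−k) over k:
  k=2: C(12,2)·0.07^2·0.93^10 = 0.156520
  k=3: C(12,3)·0.07^3·0.93^9 = 0.039270
Total = 0.195790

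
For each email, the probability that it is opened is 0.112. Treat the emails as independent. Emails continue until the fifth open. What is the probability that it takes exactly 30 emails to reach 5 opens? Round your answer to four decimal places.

0.0215

Y = trial on which the fifth success occurs; negative binomial, r=5, p=0.112.
P(Y=30) = C(29,4) · p^5 · (1−p)^25
= 23751 · 1.7623e-05 · 0.051324 = 0.021483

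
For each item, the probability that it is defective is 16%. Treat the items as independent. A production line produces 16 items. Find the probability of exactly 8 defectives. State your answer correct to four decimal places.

0.0014

X ~ Binomial(n=16, p=0.16).
P(X=8) = C(16,8) · p^8 · (1−p)^8
= 12870 · 4.295e-07 · 0.24788 = 0.001370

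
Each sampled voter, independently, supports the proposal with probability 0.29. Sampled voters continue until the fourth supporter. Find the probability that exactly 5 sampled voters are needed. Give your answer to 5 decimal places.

Y = trial on which the fourth success occurs; negative binomial, r=4, p=0.29.
P(Y=5) = C(4,3) · p^4 · (1−p)^1
= 4 · 0.0070728 · 0.71 = 0.0200868

0.02009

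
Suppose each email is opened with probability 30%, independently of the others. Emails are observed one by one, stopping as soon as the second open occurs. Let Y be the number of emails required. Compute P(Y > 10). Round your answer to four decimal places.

Needing more than 10 emails ⇔ fewer than 2 successes in the first 10. With X ~ Binomial(10, 0.30), P(Y > 10) = P(X ≤ 1).
  k=0: C(10,0)·0.30^0·0.70^10 = 0.028248
  k=1: C(10,1)·0.30^1·0.70^9 = 0.121061
P(X ≤ 1) = 0.149308

0.1493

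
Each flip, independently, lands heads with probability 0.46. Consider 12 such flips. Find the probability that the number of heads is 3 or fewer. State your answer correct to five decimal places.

X ~ Binomial(12, 0.46); P(X ≤ 3) = Σ C(12,k) p^k (1−p)^(12−k) over k:
  k=0: C(12,0)·0.46^0·0.54^12 = 0.0006148
  k=1: C(12,1)·0.46^1·0.54^11 = 0.0062845
  k=2: C(12,2)·0.46^2·0.54^10 = 0.0294440
  k=3: C(12,3)·0.46^3·0.54^9 = 0.0836065
Total = 0.1199498

0.11995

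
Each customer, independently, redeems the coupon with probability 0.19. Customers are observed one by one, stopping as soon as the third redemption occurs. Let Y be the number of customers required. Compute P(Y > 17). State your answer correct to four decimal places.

Needing more than 17 customers ⇔ fewer than 3 successes in the first 17. With X ~ Binomial(17, 0.19), P(Y > 17) = P(X ≤ 2).
  k=0: C(17,0)·0.19^0·0.81^17 = 0.027813
  k=1: C(17,1)·0.19^1·0.81^16 = 0.110908
  k=2: C(17,2)·0.19^2·0.81^15 = 0.208124
P(X ≤ 2) = 0.346844

0.3468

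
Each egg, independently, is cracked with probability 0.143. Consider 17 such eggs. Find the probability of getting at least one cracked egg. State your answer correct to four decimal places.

0.9274

P(at least one) = 1 − P(none) = 1 − (1 − 0.143)^17
= 1 − 0.072556 = 0.927444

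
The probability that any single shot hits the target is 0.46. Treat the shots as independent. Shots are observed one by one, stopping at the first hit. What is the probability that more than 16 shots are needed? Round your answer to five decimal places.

Y = number of shots to the first success; geometric, p = 0.46.
P(Y > 16) = P(first 16 all fail) = (1−p)^16 = 0.0000523

0.00005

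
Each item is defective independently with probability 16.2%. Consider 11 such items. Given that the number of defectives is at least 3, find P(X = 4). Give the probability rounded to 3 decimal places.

X ~ Binomial(11, 0.162). Want P(X=4 | X≥3) = P(X=4) / P(X≥3).
P(X=4) = C(11,4)·0.162^4·0.838^7 = 0.06596
P(X≥3) = 1 − 0.14311 − 0.30433 − 0.29416 = 0.25839
Ratio = 0.06596 / 0.25839 = 0.25527

0.255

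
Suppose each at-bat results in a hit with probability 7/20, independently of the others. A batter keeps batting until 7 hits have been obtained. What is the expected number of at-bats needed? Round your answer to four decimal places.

20.0000

Y = total at-bats until the seventh success; negative binomial with r=7, p=0.35.
E[Y] = r / p = 7 / 0.35 = 20.000000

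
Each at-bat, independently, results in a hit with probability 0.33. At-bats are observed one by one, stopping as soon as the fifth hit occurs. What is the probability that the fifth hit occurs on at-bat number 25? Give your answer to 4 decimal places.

0.0138

Y = trial on which the fifth success occurs; negative binomial, r=5, p=0.33.
P(Y=25) = C(24,4) · p^5 · (1−p)^20
= 10626 · 0.0039135 · 0.00033227 = 0.013818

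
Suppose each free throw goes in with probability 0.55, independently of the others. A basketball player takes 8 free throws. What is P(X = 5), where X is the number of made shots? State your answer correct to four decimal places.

X ~ Binomial(n=8, p=0.55).
P(X=5) = C(8,5) · p^5 · (1−p)^3
= 56 · 0.050328 · 0.091125 = 0.256826

0.2568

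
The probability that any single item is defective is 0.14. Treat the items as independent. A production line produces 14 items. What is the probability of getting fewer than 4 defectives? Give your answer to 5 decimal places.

0.87897

X ~ Binomial(14, 0.14); P(X ≤ 3) = Σ C(14,k) p^k (1−p)^(14−k) over k:
  k=0: C(14,0)·0.14^0·0.86^14 = 0.1210538
  k=1: C(14,1)·0.14^1·0.86^13 = 0.2758900
  k=2: C(14,2)·0.14^2·0.86^12 = 0.2919301
  k=3: C(14,3)·0.14^3·0.86^11 = 0.1900940
Total = 0.8789679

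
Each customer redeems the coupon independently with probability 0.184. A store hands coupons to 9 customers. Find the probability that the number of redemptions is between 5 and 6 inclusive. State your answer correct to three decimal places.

0.014

X ~ Binomial(9, 0.184); P(5 ≤ X ≤ 6) = Σ C(9,k) p^k (1−p)^(9−k) over k:
  k=5: C(9,5)·0.184^5·0.816^4 = 0.01178
  k=6: C(9,6)·0.184^6·0.816^3 = 0.00177
Total = 0.01355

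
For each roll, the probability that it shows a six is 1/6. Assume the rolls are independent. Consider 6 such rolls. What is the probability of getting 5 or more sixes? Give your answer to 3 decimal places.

0.001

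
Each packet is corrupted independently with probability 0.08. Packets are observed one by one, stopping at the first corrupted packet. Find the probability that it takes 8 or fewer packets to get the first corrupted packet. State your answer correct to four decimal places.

0.4868

Y = number of packets to the first success; geometric, p = 0.08.
P(Y ≤ 8) = 1 − (1−p)^8 = 1 − 0.513219 = 0.486781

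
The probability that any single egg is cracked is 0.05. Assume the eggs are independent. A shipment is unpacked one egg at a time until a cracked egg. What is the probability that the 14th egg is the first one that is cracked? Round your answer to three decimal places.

0.026

Geometric (trials to first success), p = 0.05.
P(Y = 14) = (1−p)^13 · p = 0.51334 · 0.05 = 0.02567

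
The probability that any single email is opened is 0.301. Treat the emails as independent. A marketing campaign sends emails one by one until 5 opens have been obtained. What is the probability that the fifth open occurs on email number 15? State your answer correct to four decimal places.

0.0689

Y = trial on which the fifth success occurs; negative binomial, r=5, p=0.301.
P(Y=15) = C(14,4) · p^5 · (1−p)^10
= 1001 · 0.0024708 · 0.027847 = 0.068871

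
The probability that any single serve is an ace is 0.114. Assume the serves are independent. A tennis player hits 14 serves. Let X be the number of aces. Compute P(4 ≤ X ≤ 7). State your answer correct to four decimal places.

0.0662

X ~ Binomial(14, 0.114); P(4 ≤ X ≤ 7) = Σ C(14,k) p^k (1−p)^(14−k) over k:
  k=4: C(14,4)·0.114^4·0.886^10 = 0.050395
  k=5: C(14,5)·0.114^5·0.886^9 = 0.012969
  k=6: C(14,6)·0.114^6·0.886^8 = 0.002503
  k=7: C(14,7)·0.114^7·0.886^7 = 0.000368
Total = 0.066235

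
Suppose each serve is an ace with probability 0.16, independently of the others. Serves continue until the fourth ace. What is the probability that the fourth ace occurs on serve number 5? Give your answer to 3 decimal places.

0.002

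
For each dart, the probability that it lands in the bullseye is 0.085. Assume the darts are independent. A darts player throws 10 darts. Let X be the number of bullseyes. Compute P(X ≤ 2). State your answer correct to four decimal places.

0.9532

X ~ Binomial(10, 0.085); P(X ≤ 2) = Σ C(10,k) p^k (1−p)^(10−k) over k:
  k=0: C(10,0)·0.085^0·0.915^10 = 0.411349
  k=1: C(10,1)·0.085^1·0.915^9 = 0.382128
  k=2: C(10,2)·0.085^2·0.915^8 = 0.159742
Total = 0.953219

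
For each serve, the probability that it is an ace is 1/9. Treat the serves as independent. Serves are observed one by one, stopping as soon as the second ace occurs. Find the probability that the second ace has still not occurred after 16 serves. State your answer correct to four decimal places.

Needing more than 16 serves ⇔ fewer than 2 successes in the first 16. With X ~ Binomial(16, 0.111111), P(Y > 16) = P(X ≤ 1).
  k=0: C(16,0)·0.111111^0·0.888889^16 = 0.151901
  k=1: C(16,1)·0.111111^1·0.888889^15 = 0.303801
P(X ≤ 1) = 0.455702

0.4557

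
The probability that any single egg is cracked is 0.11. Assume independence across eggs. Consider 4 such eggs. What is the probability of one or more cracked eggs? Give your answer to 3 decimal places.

P(at least one) = 1 − P(none) = 1 − (1 − 0.11)^4
= 1 − 0.62742 = 0.37258

0.373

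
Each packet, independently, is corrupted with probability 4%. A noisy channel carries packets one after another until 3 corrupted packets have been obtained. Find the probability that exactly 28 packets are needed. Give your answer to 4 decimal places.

Y = trial on which the third success occurs; negative binomial, r=3, p=0.04.
P(Y=28) = C(27,2) · p^3 · (1−p)^25
= 351 · 6.4e-05 · 0.3604 = 0.008096

0.0081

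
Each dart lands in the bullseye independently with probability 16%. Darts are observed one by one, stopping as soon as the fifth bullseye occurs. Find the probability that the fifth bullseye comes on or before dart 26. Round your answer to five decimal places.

Finishing within 26 darts ⇔ at least 5 successes in the first 26. With X ~ Binomial(26, 0.16), P(Y ≤ 26) = 1 − P(X ≤ 4).
  k=0: C(26,0)·0.16^0·0.84^26 = 0.0107464
  k=1: C(26,1)·0.16^1·0.84^25 = 0.0532201
  k=2: C(26,2)·0.16^2·0.84^24 = 0.1267145
  k=3: C(26,3)·0.16^3·0.84^23 = 0.1930887
  k=4: C(26,4)·0.16^4·0.84^22 = 0.2114781
1 − 0.5952477 = 0.4047523

0.40475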